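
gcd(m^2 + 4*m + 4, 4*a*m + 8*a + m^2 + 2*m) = m + 2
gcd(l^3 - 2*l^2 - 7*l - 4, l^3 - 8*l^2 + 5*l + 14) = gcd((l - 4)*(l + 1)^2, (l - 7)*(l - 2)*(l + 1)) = l + 1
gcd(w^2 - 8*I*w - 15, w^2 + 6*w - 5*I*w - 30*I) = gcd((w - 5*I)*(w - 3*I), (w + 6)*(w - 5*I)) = w - 5*I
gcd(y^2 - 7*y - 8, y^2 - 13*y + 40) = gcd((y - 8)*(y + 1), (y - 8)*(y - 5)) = y - 8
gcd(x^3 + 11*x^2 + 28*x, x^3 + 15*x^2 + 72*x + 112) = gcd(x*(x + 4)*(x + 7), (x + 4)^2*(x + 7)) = x^2 + 11*x + 28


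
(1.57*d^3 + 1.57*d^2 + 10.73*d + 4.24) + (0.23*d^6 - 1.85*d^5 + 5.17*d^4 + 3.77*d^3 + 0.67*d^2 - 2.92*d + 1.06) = 0.23*d^6 - 1.85*d^5 + 5.17*d^4 + 5.34*d^3 + 2.24*d^2 + 7.81*d + 5.3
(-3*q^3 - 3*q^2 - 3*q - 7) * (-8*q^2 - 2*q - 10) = 24*q^5 + 30*q^4 + 60*q^3 + 92*q^2 + 44*q + 70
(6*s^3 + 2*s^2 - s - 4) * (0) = 0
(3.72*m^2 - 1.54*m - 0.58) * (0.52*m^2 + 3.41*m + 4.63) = 1.9344*m^4 + 11.8844*m^3 + 11.6706*m^2 - 9.108*m - 2.6854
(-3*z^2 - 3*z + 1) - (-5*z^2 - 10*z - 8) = 2*z^2 + 7*z + 9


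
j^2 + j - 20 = (j - 4)*(j + 5)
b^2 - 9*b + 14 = (b - 7)*(b - 2)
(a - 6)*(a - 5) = a^2 - 11*a + 30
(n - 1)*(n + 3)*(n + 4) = n^3 + 6*n^2 + 5*n - 12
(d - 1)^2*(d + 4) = d^3 + 2*d^2 - 7*d + 4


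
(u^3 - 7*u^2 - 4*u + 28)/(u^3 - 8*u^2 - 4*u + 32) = (u - 7)/(u - 8)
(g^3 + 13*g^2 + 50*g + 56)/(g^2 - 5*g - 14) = (g^2 + 11*g + 28)/(g - 7)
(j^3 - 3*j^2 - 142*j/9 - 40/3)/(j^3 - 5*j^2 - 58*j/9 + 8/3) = (3*j + 5)/(3*j - 1)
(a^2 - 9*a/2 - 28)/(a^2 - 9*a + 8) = (a + 7/2)/(a - 1)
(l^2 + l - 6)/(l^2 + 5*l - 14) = (l + 3)/(l + 7)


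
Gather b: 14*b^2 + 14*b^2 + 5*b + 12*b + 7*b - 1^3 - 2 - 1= 28*b^2 + 24*b - 4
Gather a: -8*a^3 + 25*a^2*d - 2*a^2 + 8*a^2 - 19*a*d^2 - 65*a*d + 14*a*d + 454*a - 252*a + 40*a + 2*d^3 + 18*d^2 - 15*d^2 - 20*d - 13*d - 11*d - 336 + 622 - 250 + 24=-8*a^3 + a^2*(25*d + 6) + a*(-19*d^2 - 51*d + 242) + 2*d^3 + 3*d^2 - 44*d + 60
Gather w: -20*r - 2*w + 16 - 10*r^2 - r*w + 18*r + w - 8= -10*r^2 - 2*r + w*(-r - 1) + 8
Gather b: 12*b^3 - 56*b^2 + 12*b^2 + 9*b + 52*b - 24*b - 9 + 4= 12*b^3 - 44*b^2 + 37*b - 5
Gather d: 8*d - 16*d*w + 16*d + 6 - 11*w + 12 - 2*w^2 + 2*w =d*(24 - 16*w) - 2*w^2 - 9*w + 18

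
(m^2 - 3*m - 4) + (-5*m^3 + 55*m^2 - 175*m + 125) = -5*m^3 + 56*m^2 - 178*m + 121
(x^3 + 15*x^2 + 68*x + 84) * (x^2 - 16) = x^5 + 15*x^4 + 52*x^3 - 156*x^2 - 1088*x - 1344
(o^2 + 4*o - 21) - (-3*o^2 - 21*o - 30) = 4*o^2 + 25*o + 9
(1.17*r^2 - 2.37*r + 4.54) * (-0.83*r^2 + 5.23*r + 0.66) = -0.9711*r^4 + 8.0862*r^3 - 15.3911*r^2 + 22.18*r + 2.9964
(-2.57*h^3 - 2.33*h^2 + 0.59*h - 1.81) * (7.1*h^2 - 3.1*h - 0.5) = -18.247*h^5 - 8.576*h^4 + 12.697*h^3 - 13.515*h^2 + 5.316*h + 0.905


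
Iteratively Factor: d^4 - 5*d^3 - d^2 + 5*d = (d + 1)*(d^3 - 6*d^2 + 5*d) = d*(d + 1)*(d^2 - 6*d + 5) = d*(d - 5)*(d + 1)*(d - 1)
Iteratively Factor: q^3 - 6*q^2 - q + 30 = (q + 2)*(q^2 - 8*q + 15) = (q - 5)*(q + 2)*(q - 3)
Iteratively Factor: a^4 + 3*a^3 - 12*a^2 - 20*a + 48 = (a + 3)*(a^3 - 12*a + 16) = (a - 2)*(a + 3)*(a^2 + 2*a - 8) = (a - 2)^2*(a + 3)*(a + 4)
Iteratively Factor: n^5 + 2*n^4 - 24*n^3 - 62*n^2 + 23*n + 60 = (n - 1)*(n^4 + 3*n^3 - 21*n^2 - 83*n - 60) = (n - 5)*(n - 1)*(n^3 + 8*n^2 + 19*n + 12) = (n - 5)*(n - 1)*(n + 4)*(n^2 + 4*n + 3) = (n - 5)*(n - 1)*(n + 3)*(n + 4)*(n + 1)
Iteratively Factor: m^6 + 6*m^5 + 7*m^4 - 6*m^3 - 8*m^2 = (m)*(m^5 + 6*m^4 + 7*m^3 - 6*m^2 - 8*m) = m*(m + 2)*(m^4 + 4*m^3 - m^2 - 4*m) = m*(m + 2)*(m + 4)*(m^3 - m) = m*(m - 1)*(m + 2)*(m + 4)*(m^2 + m) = m*(m - 1)*(m + 1)*(m + 2)*(m + 4)*(m)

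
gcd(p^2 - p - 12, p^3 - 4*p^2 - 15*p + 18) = p + 3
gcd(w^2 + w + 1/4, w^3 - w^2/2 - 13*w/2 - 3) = w + 1/2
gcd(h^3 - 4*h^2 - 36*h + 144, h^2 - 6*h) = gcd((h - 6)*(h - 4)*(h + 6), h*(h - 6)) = h - 6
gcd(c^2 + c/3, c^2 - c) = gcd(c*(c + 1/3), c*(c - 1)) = c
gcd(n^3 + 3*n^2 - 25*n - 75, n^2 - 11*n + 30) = n - 5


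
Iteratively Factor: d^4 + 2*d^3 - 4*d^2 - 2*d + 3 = (d + 3)*(d^3 - d^2 - d + 1) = (d - 1)*(d + 3)*(d^2 - 1) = (d - 1)*(d + 1)*(d + 3)*(d - 1)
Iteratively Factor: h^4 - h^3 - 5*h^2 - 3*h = (h - 3)*(h^3 + 2*h^2 + h) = (h - 3)*(h + 1)*(h^2 + h) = (h - 3)*(h + 1)^2*(h)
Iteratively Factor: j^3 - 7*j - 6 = (j - 3)*(j^2 + 3*j + 2) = (j - 3)*(j + 1)*(j + 2)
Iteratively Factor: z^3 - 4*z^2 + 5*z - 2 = (z - 1)*(z^2 - 3*z + 2) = (z - 1)^2*(z - 2)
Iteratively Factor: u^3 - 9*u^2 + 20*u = (u)*(u^2 - 9*u + 20) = u*(u - 4)*(u - 5)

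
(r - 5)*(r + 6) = r^2 + r - 30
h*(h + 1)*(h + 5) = h^3 + 6*h^2 + 5*h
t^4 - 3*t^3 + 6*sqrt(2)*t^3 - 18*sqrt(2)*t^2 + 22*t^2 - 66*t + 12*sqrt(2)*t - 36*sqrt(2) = (t - 3)*(t + sqrt(2))*(t + 2*sqrt(2))*(t + 3*sqrt(2))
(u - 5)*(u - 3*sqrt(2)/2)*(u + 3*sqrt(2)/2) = u^3 - 5*u^2 - 9*u/2 + 45/2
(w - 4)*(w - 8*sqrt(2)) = w^2 - 8*sqrt(2)*w - 4*w + 32*sqrt(2)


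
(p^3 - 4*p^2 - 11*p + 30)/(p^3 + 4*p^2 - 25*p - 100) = (p^2 + p - 6)/(p^2 + 9*p + 20)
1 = 1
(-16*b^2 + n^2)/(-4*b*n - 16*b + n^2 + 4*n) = (4*b + n)/(n + 4)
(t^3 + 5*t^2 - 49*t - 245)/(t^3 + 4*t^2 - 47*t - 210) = (t + 7)/(t + 6)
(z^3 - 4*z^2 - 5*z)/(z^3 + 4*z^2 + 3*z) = (z - 5)/(z + 3)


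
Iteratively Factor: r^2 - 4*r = (r - 4)*(r)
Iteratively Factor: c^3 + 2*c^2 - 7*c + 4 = (c + 4)*(c^2 - 2*c + 1) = (c - 1)*(c + 4)*(c - 1)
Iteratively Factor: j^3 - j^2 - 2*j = (j + 1)*(j^2 - 2*j) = (j - 2)*(j + 1)*(j)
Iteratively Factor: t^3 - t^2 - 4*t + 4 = (t - 2)*(t^2 + t - 2) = (t - 2)*(t + 2)*(t - 1)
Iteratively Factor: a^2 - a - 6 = (a + 2)*(a - 3)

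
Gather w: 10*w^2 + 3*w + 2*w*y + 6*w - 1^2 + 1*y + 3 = 10*w^2 + w*(2*y + 9) + y + 2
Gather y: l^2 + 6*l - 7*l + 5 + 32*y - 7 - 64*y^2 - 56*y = l^2 - l - 64*y^2 - 24*y - 2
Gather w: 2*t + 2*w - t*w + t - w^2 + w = 3*t - w^2 + w*(3 - t)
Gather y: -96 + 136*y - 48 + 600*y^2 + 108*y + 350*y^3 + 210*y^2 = 350*y^3 + 810*y^2 + 244*y - 144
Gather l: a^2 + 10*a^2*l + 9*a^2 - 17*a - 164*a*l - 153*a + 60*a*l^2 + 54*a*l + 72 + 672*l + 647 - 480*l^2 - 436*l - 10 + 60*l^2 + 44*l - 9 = 10*a^2 - 170*a + l^2*(60*a - 420) + l*(10*a^2 - 110*a + 280) + 700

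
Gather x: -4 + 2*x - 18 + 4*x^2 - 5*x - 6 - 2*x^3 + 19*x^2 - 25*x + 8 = -2*x^3 + 23*x^2 - 28*x - 20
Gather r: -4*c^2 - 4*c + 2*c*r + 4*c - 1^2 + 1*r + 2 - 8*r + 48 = -4*c^2 + r*(2*c - 7) + 49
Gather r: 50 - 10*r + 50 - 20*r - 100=-30*r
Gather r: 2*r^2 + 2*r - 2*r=2*r^2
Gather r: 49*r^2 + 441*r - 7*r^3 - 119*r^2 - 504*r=-7*r^3 - 70*r^2 - 63*r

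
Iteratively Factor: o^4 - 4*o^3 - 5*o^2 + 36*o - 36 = (o - 3)*(o^3 - o^2 - 8*o + 12) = (o - 3)*(o + 3)*(o^2 - 4*o + 4) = (o - 3)*(o - 2)*(o + 3)*(o - 2)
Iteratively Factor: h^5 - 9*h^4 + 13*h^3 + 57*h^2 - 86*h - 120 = (h - 3)*(h^4 - 6*h^3 - 5*h^2 + 42*h + 40) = (h - 4)*(h - 3)*(h^3 - 2*h^2 - 13*h - 10) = (h - 4)*(h - 3)*(h + 2)*(h^2 - 4*h - 5) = (h - 5)*(h - 4)*(h - 3)*(h + 2)*(h + 1)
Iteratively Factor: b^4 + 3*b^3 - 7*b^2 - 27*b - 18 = (b + 2)*(b^3 + b^2 - 9*b - 9) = (b - 3)*(b + 2)*(b^2 + 4*b + 3) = (b - 3)*(b + 1)*(b + 2)*(b + 3)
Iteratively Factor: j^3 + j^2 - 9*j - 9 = (j + 1)*(j^2 - 9) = (j + 1)*(j + 3)*(j - 3)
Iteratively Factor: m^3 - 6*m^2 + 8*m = (m - 4)*(m^2 - 2*m) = m*(m - 4)*(m - 2)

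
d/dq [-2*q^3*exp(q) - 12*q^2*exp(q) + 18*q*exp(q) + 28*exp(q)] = 2*(-q^3 - 9*q^2 - 3*q + 23)*exp(q)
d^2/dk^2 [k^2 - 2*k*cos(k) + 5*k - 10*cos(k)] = 2*k*cos(k) + 4*sin(k) + 10*cos(k) + 2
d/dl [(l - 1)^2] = 2*l - 2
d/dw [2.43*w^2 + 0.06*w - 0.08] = 4.86*w + 0.06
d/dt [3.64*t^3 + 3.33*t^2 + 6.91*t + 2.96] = 10.92*t^2 + 6.66*t + 6.91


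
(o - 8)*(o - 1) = o^2 - 9*o + 8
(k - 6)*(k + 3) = k^2 - 3*k - 18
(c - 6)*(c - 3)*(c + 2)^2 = c^4 - 5*c^3 - 14*c^2 + 36*c + 72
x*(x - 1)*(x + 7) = x^3 + 6*x^2 - 7*x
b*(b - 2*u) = b^2 - 2*b*u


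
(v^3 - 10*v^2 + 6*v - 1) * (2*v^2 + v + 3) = 2*v^5 - 19*v^4 + 5*v^3 - 26*v^2 + 17*v - 3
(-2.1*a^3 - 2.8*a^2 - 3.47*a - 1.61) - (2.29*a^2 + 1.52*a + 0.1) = -2.1*a^3 - 5.09*a^2 - 4.99*a - 1.71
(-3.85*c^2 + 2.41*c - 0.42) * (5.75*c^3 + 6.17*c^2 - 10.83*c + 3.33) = -22.1375*c^5 - 9.897*c^4 + 54.1502*c^3 - 41.5122*c^2 + 12.5739*c - 1.3986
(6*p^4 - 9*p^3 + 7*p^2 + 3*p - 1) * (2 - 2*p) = -12*p^5 + 30*p^4 - 32*p^3 + 8*p^2 + 8*p - 2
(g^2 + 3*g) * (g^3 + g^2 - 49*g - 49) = g^5 + 4*g^4 - 46*g^3 - 196*g^2 - 147*g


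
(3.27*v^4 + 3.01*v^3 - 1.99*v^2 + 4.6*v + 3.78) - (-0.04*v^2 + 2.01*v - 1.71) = 3.27*v^4 + 3.01*v^3 - 1.95*v^2 + 2.59*v + 5.49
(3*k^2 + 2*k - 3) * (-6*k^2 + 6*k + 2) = -18*k^4 + 6*k^3 + 36*k^2 - 14*k - 6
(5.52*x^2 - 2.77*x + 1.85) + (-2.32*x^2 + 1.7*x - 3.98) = 3.2*x^2 - 1.07*x - 2.13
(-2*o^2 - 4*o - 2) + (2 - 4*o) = -2*o^2 - 8*o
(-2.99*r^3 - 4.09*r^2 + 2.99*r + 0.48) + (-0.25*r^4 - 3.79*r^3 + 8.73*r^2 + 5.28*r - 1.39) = -0.25*r^4 - 6.78*r^3 + 4.64*r^2 + 8.27*r - 0.91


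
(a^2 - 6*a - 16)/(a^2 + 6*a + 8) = (a - 8)/(a + 4)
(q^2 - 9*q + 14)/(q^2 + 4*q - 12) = (q - 7)/(q + 6)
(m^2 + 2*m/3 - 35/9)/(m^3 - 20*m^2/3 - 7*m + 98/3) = (m - 5/3)/(m^2 - 9*m + 14)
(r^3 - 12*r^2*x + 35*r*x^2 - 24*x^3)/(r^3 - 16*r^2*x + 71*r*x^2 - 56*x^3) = (-r + 3*x)/(-r + 7*x)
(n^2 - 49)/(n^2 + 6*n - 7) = (n - 7)/(n - 1)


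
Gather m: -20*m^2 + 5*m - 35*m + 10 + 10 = -20*m^2 - 30*m + 20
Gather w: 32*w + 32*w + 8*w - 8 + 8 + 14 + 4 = 72*w + 18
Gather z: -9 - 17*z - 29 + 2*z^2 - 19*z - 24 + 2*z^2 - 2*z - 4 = 4*z^2 - 38*z - 66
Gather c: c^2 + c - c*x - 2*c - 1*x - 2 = c^2 + c*(-x - 1) - x - 2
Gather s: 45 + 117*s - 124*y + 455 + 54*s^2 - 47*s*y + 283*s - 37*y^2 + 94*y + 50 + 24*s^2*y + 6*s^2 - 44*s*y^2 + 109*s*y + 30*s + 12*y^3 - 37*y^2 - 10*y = s^2*(24*y + 60) + s*(-44*y^2 + 62*y + 430) + 12*y^3 - 74*y^2 - 40*y + 550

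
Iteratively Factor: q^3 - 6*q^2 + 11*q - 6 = (q - 3)*(q^2 - 3*q + 2) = (q - 3)*(q - 1)*(q - 2)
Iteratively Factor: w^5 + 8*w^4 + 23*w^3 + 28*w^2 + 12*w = (w + 3)*(w^4 + 5*w^3 + 8*w^2 + 4*w) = w*(w + 3)*(w^3 + 5*w^2 + 8*w + 4) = w*(w + 1)*(w + 3)*(w^2 + 4*w + 4) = w*(w + 1)*(w + 2)*(w + 3)*(w + 2)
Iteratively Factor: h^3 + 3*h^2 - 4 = (h + 2)*(h^2 + h - 2) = (h + 2)^2*(h - 1)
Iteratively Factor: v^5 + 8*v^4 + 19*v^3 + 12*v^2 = (v + 3)*(v^4 + 5*v^3 + 4*v^2) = v*(v + 3)*(v^3 + 5*v^2 + 4*v) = v*(v + 1)*(v + 3)*(v^2 + 4*v) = v^2*(v + 1)*(v + 3)*(v + 4)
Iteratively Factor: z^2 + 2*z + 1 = (z + 1)*(z + 1)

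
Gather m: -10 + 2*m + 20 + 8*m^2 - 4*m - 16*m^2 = -8*m^2 - 2*m + 10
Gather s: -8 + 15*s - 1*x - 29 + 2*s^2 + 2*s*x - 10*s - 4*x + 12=2*s^2 + s*(2*x + 5) - 5*x - 25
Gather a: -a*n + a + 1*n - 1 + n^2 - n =a*(1 - n) + n^2 - 1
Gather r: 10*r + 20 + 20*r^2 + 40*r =20*r^2 + 50*r + 20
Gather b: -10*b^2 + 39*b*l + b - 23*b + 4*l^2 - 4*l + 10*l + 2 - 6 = -10*b^2 + b*(39*l - 22) + 4*l^2 + 6*l - 4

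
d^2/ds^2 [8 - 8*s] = 0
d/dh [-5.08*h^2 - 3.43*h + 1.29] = -10.16*h - 3.43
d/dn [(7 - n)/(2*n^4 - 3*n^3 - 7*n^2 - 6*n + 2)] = (-2*n^4 + 3*n^3 + 7*n^2 + 6*n - (n - 7)*(-8*n^3 + 9*n^2 + 14*n + 6) - 2)/(-2*n^4 + 3*n^3 + 7*n^2 + 6*n - 2)^2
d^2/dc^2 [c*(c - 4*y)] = 2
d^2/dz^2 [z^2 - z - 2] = 2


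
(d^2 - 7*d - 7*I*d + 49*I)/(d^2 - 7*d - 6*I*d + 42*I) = (d - 7*I)/(d - 6*I)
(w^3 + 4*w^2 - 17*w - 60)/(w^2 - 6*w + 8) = (w^2 + 8*w + 15)/(w - 2)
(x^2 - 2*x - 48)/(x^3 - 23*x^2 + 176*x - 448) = (x + 6)/(x^2 - 15*x + 56)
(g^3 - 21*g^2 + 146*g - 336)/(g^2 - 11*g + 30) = (g^2 - 15*g + 56)/(g - 5)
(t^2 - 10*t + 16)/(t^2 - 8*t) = (t - 2)/t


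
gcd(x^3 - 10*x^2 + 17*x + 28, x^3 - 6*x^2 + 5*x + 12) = x^2 - 3*x - 4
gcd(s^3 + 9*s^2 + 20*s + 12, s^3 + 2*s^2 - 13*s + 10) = 1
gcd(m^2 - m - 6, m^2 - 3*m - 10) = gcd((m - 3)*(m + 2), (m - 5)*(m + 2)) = m + 2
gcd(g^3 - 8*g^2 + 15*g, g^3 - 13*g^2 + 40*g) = g^2 - 5*g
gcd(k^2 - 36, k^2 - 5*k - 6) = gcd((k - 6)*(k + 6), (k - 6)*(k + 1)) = k - 6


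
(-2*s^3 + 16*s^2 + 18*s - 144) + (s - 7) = -2*s^3 + 16*s^2 + 19*s - 151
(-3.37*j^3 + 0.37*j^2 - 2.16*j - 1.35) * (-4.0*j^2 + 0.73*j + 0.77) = 13.48*j^5 - 3.9401*j^4 + 6.3152*j^3 + 4.1081*j^2 - 2.6487*j - 1.0395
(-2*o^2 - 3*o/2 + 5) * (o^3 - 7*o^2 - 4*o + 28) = -2*o^5 + 25*o^4/2 + 47*o^3/2 - 85*o^2 - 62*o + 140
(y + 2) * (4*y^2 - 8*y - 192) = 4*y^3 - 208*y - 384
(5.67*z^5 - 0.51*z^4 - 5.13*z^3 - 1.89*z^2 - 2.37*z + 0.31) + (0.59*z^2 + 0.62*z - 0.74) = 5.67*z^5 - 0.51*z^4 - 5.13*z^3 - 1.3*z^2 - 1.75*z - 0.43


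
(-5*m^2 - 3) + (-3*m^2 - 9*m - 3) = -8*m^2 - 9*m - 6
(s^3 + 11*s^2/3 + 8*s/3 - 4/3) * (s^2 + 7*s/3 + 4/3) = s^5 + 6*s^4 + 113*s^3/9 + 88*s^2/9 + 4*s/9 - 16/9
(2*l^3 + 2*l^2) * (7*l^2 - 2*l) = 14*l^5 + 10*l^4 - 4*l^3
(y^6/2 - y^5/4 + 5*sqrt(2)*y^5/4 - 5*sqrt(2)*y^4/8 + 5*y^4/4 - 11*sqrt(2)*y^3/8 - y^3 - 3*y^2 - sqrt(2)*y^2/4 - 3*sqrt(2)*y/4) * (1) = y^6/2 - y^5/4 + 5*sqrt(2)*y^5/4 - 5*sqrt(2)*y^4/8 + 5*y^4/4 - 11*sqrt(2)*y^3/8 - y^3 - 3*y^2 - sqrt(2)*y^2/4 - 3*sqrt(2)*y/4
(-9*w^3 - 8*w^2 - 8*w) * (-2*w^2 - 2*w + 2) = 18*w^5 + 34*w^4 + 14*w^3 - 16*w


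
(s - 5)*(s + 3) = s^2 - 2*s - 15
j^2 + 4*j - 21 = (j - 3)*(j + 7)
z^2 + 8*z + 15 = (z + 3)*(z + 5)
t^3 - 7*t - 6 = (t - 3)*(t + 1)*(t + 2)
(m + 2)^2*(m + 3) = m^3 + 7*m^2 + 16*m + 12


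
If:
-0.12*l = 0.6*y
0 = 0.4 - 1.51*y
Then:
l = -1.32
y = 0.26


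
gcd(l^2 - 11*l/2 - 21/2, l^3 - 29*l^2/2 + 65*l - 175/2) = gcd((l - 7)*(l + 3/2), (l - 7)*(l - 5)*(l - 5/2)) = l - 7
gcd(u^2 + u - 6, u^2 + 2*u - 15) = 1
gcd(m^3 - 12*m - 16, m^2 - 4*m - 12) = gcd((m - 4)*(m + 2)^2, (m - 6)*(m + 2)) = m + 2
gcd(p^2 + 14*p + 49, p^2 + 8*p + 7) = p + 7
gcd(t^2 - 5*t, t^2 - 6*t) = t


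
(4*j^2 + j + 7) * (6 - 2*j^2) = -8*j^4 - 2*j^3 + 10*j^2 + 6*j + 42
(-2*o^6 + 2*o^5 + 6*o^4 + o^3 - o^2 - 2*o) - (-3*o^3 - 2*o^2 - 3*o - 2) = -2*o^6 + 2*o^5 + 6*o^4 + 4*o^3 + o^2 + o + 2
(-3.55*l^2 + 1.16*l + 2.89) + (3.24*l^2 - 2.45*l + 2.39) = -0.31*l^2 - 1.29*l + 5.28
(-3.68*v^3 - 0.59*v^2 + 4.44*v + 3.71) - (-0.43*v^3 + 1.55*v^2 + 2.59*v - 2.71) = -3.25*v^3 - 2.14*v^2 + 1.85*v + 6.42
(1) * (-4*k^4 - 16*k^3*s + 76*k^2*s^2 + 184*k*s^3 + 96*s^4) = -4*k^4 - 16*k^3*s + 76*k^2*s^2 + 184*k*s^3 + 96*s^4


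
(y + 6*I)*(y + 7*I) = y^2 + 13*I*y - 42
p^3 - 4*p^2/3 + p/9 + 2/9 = (p - 1)*(p - 2/3)*(p + 1/3)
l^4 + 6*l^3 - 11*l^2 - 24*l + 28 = (l - 2)*(l - 1)*(l + 2)*(l + 7)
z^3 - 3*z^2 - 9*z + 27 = (z - 3)^2*(z + 3)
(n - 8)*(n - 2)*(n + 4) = n^3 - 6*n^2 - 24*n + 64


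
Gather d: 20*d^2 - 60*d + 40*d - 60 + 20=20*d^2 - 20*d - 40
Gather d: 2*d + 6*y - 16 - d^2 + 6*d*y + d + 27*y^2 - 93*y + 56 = -d^2 + d*(6*y + 3) + 27*y^2 - 87*y + 40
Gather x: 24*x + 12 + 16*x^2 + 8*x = 16*x^2 + 32*x + 12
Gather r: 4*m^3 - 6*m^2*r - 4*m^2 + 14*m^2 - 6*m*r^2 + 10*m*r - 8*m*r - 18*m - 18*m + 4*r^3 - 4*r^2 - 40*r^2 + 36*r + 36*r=4*m^3 + 10*m^2 - 36*m + 4*r^3 + r^2*(-6*m - 44) + r*(-6*m^2 + 2*m + 72)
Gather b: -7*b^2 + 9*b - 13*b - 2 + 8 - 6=-7*b^2 - 4*b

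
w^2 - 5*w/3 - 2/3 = (w - 2)*(w + 1/3)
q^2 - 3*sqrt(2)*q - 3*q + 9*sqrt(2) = (q - 3)*(q - 3*sqrt(2))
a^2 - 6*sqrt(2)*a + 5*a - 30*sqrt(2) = (a + 5)*(a - 6*sqrt(2))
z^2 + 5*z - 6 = (z - 1)*(z + 6)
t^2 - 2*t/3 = t*(t - 2/3)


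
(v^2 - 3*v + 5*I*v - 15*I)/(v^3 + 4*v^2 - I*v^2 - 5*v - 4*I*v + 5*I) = (v^2 + v*(-3 + 5*I) - 15*I)/(v^3 + v^2*(4 - I) - v*(5 + 4*I) + 5*I)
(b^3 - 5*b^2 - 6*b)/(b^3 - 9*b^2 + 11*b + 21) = b*(b - 6)/(b^2 - 10*b + 21)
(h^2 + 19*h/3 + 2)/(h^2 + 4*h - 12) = (h + 1/3)/(h - 2)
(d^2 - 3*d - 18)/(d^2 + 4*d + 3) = (d - 6)/(d + 1)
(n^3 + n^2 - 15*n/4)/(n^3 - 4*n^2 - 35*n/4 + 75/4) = n/(n - 5)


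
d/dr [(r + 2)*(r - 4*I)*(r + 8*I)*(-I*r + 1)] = -4*I*r^3 + r^2*(15 - 6*I) + r*(20 - 56*I) + 32 - 56*I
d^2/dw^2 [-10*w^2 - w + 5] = -20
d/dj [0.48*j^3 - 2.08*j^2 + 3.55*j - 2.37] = 1.44*j^2 - 4.16*j + 3.55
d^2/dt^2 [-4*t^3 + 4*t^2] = 8 - 24*t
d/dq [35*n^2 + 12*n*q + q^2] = 12*n + 2*q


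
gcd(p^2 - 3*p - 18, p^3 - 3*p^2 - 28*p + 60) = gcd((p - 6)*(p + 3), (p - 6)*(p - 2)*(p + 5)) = p - 6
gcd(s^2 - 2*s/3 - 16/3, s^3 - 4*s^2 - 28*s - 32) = s + 2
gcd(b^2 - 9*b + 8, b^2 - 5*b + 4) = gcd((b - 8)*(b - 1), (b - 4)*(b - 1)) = b - 1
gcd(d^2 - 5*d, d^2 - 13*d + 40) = d - 5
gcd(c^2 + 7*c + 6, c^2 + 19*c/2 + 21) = c + 6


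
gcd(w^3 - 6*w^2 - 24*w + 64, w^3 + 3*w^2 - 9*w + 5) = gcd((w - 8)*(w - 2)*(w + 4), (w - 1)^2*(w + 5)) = 1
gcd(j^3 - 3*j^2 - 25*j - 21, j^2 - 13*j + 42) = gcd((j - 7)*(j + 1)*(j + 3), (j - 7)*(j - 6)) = j - 7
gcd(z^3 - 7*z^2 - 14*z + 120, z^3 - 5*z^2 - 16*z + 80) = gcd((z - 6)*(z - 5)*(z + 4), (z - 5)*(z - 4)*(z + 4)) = z^2 - z - 20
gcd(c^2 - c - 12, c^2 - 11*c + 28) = c - 4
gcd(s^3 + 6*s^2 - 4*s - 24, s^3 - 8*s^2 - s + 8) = 1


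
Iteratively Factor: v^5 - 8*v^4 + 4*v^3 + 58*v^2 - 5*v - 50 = (v - 5)*(v^4 - 3*v^3 - 11*v^2 + 3*v + 10) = (v - 5)*(v + 2)*(v^3 - 5*v^2 - v + 5) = (v - 5)*(v - 1)*(v + 2)*(v^2 - 4*v - 5) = (v - 5)^2*(v - 1)*(v + 2)*(v + 1)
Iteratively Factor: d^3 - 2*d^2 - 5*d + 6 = (d + 2)*(d^2 - 4*d + 3) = (d - 3)*(d + 2)*(d - 1)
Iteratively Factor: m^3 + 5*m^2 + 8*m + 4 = (m + 2)*(m^2 + 3*m + 2) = (m + 1)*(m + 2)*(m + 2)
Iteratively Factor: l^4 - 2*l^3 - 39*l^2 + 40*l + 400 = (l + 4)*(l^3 - 6*l^2 - 15*l + 100) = (l + 4)^2*(l^2 - 10*l + 25) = (l - 5)*(l + 4)^2*(l - 5)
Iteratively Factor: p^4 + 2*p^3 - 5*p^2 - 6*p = (p)*(p^3 + 2*p^2 - 5*p - 6) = p*(p + 3)*(p^2 - p - 2) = p*(p - 2)*(p + 3)*(p + 1)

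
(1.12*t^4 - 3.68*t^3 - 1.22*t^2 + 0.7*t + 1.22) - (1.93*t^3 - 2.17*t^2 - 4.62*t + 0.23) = 1.12*t^4 - 5.61*t^3 + 0.95*t^2 + 5.32*t + 0.99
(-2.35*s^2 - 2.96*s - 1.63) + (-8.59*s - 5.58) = -2.35*s^2 - 11.55*s - 7.21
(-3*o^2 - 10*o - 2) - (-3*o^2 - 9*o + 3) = -o - 5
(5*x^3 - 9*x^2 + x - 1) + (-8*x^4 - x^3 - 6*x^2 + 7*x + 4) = -8*x^4 + 4*x^3 - 15*x^2 + 8*x + 3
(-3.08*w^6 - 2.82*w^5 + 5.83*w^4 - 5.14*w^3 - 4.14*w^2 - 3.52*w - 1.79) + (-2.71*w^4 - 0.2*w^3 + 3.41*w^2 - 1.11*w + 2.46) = -3.08*w^6 - 2.82*w^5 + 3.12*w^4 - 5.34*w^3 - 0.73*w^2 - 4.63*w + 0.67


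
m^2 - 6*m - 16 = (m - 8)*(m + 2)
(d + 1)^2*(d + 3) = d^3 + 5*d^2 + 7*d + 3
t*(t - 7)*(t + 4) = t^3 - 3*t^2 - 28*t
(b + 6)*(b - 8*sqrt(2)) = b^2 - 8*sqrt(2)*b + 6*b - 48*sqrt(2)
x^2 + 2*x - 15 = (x - 3)*(x + 5)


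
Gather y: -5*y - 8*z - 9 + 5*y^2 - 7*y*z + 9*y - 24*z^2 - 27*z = 5*y^2 + y*(4 - 7*z) - 24*z^2 - 35*z - 9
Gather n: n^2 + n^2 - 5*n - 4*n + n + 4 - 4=2*n^2 - 8*n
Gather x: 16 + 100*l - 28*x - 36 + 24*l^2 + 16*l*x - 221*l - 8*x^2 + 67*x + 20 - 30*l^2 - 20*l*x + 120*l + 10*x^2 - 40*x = -6*l^2 - l + 2*x^2 + x*(-4*l - 1)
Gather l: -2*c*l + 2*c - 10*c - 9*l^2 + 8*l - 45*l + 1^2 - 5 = -8*c - 9*l^2 + l*(-2*c - 37) - 4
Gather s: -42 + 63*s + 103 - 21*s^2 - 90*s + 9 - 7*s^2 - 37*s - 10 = -28*s^2 - 64*s + 60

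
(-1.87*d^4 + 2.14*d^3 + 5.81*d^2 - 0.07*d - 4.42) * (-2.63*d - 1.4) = 4.9181*d^5 - 3.0102*d^4 - 18.2763*d^3 - 7.9499*d^2 + 11.7226*d + 6.188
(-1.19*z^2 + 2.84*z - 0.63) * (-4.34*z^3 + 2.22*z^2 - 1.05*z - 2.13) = 5.1646*z^5 - 14.9674*z^4 + 10.2885*z^3 - 1.8459*z^2 - 5.3877*z + 1.3419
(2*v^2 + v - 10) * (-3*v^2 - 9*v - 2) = -6*v^4 - 21*v^3 + 17*v^2 + 88*v + 20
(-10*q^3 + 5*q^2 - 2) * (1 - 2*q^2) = 20*q^5 - 10*q^4 - 10*q^3 + 9*q^2 - 2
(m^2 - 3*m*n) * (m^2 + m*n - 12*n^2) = m^4 - 2*m^3*n - 15*m^2*n^2 + 36*m*n^3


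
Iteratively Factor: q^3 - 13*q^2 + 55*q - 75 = (q - 5)*(q^2 - 8*q + 15) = (q - 5)*(q - 3)*(q - 5)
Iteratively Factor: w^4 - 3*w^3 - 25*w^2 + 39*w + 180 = (w - 4)*(w^3 + w^2 - 21*w - 45) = (w - 5)*(w - 4)*(w^2 + 6*w + 9) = (w - 5)*(w - 4)*(w + 3)*(w + 3)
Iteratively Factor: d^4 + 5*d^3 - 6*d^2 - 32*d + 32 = (d + 4)*(d^3 + d^2 - 10*d + 8) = (d + 4)^2*(d^2 - 3*d + 2) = (d - 1)*(d + 4)^2*(d - 2)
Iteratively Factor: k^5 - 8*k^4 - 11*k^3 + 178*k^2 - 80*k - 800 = (k - 5)*(k^4 - 3*k^3 - 26*k^2 + 48*k + 160) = (k - 5)*(k + 2)*(k^3 - 5*k^2 - 16*k + 80) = (k - 5)*(k + 2)*(k + 4)*(k^2 - 9*k + 20) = (k - 5)^2*(k + 2)*(k + 4)*(k - 4)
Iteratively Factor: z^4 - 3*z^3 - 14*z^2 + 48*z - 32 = (z - 2)*(z^3 - z^2 - 16*z + 16) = (z - 2)*(z - 1)*(z^2 - 16) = (z - 2)*(z - 1)*(z + 4)*(z - 4)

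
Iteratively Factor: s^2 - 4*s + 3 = (s - 3)*(s - 1)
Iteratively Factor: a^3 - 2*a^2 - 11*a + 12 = (a + 3)*(a^2 - 5*a + 4) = (a - 1)*(a + 3)*(a - 4)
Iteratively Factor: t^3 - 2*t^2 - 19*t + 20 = (t - 5)*(t^2 + 3*t - 4) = (t - 5)*(t - 1)*(t + 4)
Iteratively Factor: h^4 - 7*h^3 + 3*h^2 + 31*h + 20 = (h - 4)*(h^3 - 3*h^2 - 9*h - 5) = (h - 5)*(h - 4)*(h^2 + 2*h + 1) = (h - 5)*(h - 4)*(h + 1)*(h + 1)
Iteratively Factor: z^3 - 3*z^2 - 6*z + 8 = (z - 4)*(z^2 + z - 2) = (z - 4)*(z + 2)*(z - 1)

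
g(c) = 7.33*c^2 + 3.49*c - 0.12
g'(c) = 14.66*c + 3.49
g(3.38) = 95.42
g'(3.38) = 53.04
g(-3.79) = 91.94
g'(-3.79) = -52.07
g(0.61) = 4.74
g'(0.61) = 12.43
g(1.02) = 11.07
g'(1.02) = 18.44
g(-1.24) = 6.82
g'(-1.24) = -14.69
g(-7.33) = 368.13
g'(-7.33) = -103.97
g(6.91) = 373.99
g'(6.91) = 104.79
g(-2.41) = 34.04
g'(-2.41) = -31.84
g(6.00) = 284.70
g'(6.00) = 91.45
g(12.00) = 1097.28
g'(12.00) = 179.41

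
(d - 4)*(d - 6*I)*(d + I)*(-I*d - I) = -I*d^4 - 5*d^3 + 3*I*d^3 + 15*d^2 - 2*I*d^2 + 20*d + 18*I*d + 24*I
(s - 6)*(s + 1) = s^2 - 5*s - 6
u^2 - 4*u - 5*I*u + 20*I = (u - 4)*(u - 5*I)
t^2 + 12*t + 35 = (t + 5)*(t + 7)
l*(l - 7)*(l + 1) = l^3 - 6*l^2 - 7*l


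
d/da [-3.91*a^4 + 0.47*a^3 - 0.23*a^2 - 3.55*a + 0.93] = -15.64*a^3 + 1.41*a^2 - 0.46*a - 3.55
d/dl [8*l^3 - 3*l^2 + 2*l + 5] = 24*l^2 - 6*l + 2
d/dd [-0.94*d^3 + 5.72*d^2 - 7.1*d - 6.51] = -2.82*d^2 + 11.44*d - 7.1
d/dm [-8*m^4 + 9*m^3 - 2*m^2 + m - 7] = -32*m^3 + 27*m^2 - 4*m + 1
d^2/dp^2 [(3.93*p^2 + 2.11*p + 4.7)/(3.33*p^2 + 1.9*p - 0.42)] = (-2.93506200000002*p^3 + 345.685968*p^2 + 196.127676*p + 51.834904)/(36.926037*p^6 + 63.20673*p^5 + 22.091886*p^4 - 9.08504*p^3 - 2.786364*p^2 + 1.00548*p - 0.074088)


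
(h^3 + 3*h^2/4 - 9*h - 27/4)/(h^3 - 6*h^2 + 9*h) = (4*h^2 + 15*h + 9)/(4*h*(h - 3))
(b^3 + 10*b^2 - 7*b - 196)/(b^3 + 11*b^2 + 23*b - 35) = (b^2 + 3*b - 28)/(b^2 + 4*b - 5)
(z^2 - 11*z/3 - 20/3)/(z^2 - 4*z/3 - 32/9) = 3*(z - 5)/(3*z - 8)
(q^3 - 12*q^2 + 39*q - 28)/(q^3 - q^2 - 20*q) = (-q^3 + 12*q^2 - 39*q + 28)/(q*(-q^2 + q + 20))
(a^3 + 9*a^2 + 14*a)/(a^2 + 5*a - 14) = a*(a + 2)/(a - 2)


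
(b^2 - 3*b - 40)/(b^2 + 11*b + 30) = (b - 8)/(b + 6)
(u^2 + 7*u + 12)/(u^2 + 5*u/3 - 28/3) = 3*(u + 3)/(3*u - 7)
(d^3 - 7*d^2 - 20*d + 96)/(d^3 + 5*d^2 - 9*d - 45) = (d^2 - 4*d - 32)/(d^2 + 8*d + 15)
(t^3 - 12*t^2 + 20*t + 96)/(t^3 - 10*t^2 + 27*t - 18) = (t^2 - 6*t - 16)/(t^2 - 4*t + 3)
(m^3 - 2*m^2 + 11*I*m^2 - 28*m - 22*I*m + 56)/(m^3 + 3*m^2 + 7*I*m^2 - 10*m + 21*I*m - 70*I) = (m + 4*I)/(m + 5)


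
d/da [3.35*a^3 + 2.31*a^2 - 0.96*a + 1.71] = 10.05*a^2 + 4.62*a - 0.96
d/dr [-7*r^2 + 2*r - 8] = 2 - 14*r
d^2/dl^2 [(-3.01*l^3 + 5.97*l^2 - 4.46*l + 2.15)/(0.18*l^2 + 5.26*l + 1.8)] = (-1.11022302462516e-16*l^5 - 3.5527136788005e-15*l^4 - 176.202272*l^3 - 182.1798*l^2 - 37.63044*l + 240.71764)/(0.005832*l^6 + 0.511272*l^5 + 15.115464*l^4 + 155.757016*l^3 + 151.15464*l^2 + 51.1272*l + 5.832)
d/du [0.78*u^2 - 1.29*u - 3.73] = 1.56*u - 1.29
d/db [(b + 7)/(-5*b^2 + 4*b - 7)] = 5*(b^2 + 14*b - 7)/(25*b^4 - 40*b^3 + 86*b^2 - 56*b + 49)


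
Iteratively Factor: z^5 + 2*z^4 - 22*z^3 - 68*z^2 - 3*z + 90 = (z + 2)*(z^4 - 22*z^2 - 24*z + 45) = (z + 2)*(z + 3)*(z^3 - 3*z^2 - 13*z + 15) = (z - 1)*(z + 2)*(z + 3)*(z^2 - 2*z - 15) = (z - 5)*(z - 1)*(z + 2)*(z + 3)*(z + 3)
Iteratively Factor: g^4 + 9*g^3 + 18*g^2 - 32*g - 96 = (g + 4)*(g^3 + 5*g^2 - 2*g - 24) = (g + 3)*(g + 4)*(g^2 + 2*g - 8) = (g + 3)*(g + 4)^2*(g - 2)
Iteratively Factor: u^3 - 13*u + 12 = (u - 3)*(u^2 + 3*u - 4) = (u - 3)*(u - 1)*(u + 4)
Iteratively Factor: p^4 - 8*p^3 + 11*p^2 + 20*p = (p + 1)*(p^3 - 9*p^2 + 20*p) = (p - 5)*(p + 1)*(p^2 - 4*p) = p*(p - 5)*(p + 1)*(p - 4)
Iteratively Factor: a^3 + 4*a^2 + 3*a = (a + 3)*(a^2 + a) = a*(a + 3)*(a + 1)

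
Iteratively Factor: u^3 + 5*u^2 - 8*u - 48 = (u + 4)*(u^2 + u - 12) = (u - 3)*(u + 4)*(u + 4)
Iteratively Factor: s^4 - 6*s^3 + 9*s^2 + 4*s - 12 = (s + 1)*(s^3 - 7*s^2 + 16*s - 12) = (s - 3)*(s + 1)*(s^2 - 4*s + 4) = (s - 3)*(s - 2)*(s + 1)*(s - 2)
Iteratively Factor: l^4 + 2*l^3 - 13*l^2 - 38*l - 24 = (l + 3)*(l^3 - l^2 - 10*l - 8) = (l + 1)*(l + 3)*(l^2 - 2*l - 8) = (l + 1)*(l + 2)*(l + 3)*(l - 4)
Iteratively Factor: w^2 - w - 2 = (w - 2)*(w + 1)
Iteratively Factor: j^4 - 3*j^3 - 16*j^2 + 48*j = (j - 3)*(j^3 - 16*j) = (j - 4)*(j - 3)*(j^2 + 4*j) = j*(j - 4)*(j - 3)*(j + 4)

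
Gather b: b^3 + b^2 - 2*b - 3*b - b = b^3 + b^2 - 6*b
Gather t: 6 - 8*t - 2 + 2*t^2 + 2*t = 2*t^2 - 6*t + 4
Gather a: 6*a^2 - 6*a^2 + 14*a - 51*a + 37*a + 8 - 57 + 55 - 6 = 0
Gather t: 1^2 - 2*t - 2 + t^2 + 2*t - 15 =t^2 - 16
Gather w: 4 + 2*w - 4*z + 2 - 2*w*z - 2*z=w*(2 - 2*z) - 6*z + 6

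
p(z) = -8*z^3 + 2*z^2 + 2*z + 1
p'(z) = -24*z^2 + 4*z + 2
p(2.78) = -149.86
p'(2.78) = -172.36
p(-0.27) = 0.76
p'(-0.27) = -0.83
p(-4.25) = 642.75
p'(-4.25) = -448.50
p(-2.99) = 226.75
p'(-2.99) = -224.52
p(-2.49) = 131.93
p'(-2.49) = -156.76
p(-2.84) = 194.70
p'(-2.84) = -202.93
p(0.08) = 1.17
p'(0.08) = 2.17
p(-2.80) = 186.70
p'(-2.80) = -197.36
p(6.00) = -1643.00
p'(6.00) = -838.00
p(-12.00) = 14089.00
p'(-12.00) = -3502.00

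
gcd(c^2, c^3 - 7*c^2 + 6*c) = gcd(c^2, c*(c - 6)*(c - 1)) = c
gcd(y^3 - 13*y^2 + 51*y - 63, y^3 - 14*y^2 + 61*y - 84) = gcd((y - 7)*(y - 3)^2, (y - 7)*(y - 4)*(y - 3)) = y^2 - 10*y + 21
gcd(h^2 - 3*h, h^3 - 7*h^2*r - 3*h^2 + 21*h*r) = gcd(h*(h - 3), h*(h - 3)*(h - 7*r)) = h^2 - 3*h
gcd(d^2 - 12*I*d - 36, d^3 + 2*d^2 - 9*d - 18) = 1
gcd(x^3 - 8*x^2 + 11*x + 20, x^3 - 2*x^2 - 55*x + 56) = 1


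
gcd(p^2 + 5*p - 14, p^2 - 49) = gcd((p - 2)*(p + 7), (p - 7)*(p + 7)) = p + 7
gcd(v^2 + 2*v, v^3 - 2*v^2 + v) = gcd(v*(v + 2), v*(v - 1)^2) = v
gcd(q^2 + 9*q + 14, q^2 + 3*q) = 1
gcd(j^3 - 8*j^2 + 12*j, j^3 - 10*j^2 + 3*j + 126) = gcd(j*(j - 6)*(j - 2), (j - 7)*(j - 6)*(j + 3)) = j - 6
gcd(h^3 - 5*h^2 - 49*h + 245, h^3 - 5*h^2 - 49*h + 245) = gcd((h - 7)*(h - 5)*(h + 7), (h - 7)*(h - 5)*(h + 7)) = h^3 - 5*h^2 - 49*h + 245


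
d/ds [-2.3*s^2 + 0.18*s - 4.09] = 0.18 - 4.6*s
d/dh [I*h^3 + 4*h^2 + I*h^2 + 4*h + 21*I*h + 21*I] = 3*I*h^2 + 2*h*(4 + I) + 4 + 21*I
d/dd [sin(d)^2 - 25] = sin(2*d)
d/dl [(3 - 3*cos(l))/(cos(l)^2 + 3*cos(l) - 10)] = 3*(sin(l)^2 + 2*cos(l) - 8)*sin(l)/(cos(l)^2 + 3*cos(l) - 10)^2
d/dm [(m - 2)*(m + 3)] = 2*m + 1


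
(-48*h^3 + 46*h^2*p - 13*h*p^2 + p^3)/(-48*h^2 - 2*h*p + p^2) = (6*h^2 - 5*h*p + p^2)/(6*h + p)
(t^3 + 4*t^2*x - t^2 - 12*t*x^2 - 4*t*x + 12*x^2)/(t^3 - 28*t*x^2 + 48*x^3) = (1 - t)/(-t + 4*x)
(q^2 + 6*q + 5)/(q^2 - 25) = (q + 1)/(q - 5)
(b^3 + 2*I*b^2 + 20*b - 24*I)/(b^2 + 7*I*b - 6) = (b^2 - 4*I*b - 4)/(b + I)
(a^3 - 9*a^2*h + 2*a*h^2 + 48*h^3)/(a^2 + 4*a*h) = (a^3 - 9*a^2*h + 2*a*h^2 + 48*h^3)/(a*(a + 4*h))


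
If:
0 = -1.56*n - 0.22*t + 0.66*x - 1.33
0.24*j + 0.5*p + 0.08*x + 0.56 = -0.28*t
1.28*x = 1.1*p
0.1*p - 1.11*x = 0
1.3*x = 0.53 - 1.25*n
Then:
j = 8.23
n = 0.42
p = 0.00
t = -9.05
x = 0.00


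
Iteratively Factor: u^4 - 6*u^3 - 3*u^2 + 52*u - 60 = (u - 2)*(u^3 - 4*u^2 - 11*u + 30) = (u - 2)*(u + 3)*(u^2 - 7*u + 10) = (u - 5)*(u - 2)*(u + 3)*(u - 2)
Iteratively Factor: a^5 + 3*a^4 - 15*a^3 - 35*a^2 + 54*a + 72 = (a - 2)*(a^4 + 5*a^3 - 5*a^2 - 45*a - 36) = (a - 2)*(a + 1)*(a^3 + 4*a^2 - 9*a - 36) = (a - 2)*(a + 1)*(a + 3)*(a^2 + a - 12) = (a - 2)*(a + 1)*(a + 3)*(a + 4)*(a - 3)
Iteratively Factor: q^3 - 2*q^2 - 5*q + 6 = (q + 2)*(q^2 - 4*q + 3) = (q - 3)*(q + 2)*(q - 1)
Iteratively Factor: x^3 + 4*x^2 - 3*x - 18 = (x - 2)*(x^2 + 6*x + 9) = (x - 2)*(x + 3)*(x + 3)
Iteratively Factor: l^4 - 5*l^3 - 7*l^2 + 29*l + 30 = (l - 5)*(l^3 - 7*l - 6) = (l - 5)*(l + 1)*(l^2 - l - 6) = (l - 5)*(l - 3)*(l + 1)*(l + 2)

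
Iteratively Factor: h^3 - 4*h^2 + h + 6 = (h - 2)*(h^2 - 2*h - 3) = (h - 2)*(h + 1)*(h - 3)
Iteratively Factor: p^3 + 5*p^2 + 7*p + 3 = (p + 1)*(p^2 + 4*p + 3) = (p + 1)*(p + 3)*(p + 1)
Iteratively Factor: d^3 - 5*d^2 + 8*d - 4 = (d - 2)*(d^2 - 3*d + 2) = (d - 2)*(d - 1)*(d - 2)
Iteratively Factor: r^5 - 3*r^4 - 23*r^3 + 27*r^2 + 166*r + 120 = (r + 1)*(r^4 - 4*r^3 - 19*r^2 + 46*r + 120) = (r - 5)*(r + 1)*(r^3 + r^2 - 14*r - 24) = (r - 5)*(r - 4)*(r + 1)*(r^2 + 5*r + 6) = (r - 5)*(r - 4)*(r + 1)*(r + 2)*(r + 3)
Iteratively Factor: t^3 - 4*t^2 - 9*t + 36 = (t - 4)*(t^2 - 9) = (t - 4)*(t + 3)*(t - 3)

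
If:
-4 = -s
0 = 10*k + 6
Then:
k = -3/5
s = 4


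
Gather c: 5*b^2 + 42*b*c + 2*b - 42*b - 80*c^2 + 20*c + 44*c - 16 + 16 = 5*b^2 - 40*b - 80*c^2 + c*(42*b + 64)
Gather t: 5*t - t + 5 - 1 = 4*t + 4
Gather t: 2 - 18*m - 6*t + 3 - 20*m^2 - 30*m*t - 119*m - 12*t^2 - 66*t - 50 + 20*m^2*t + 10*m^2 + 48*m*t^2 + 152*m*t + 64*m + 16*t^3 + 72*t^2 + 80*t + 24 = -10*m^2 - 73*m + 16*t^3 + t^2*(48*m + 60) + t*(20*m^2 + 122*m + 8) - 21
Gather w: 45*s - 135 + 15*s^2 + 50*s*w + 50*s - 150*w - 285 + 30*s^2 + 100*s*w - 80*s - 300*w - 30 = 45*s^2 + 15*s + w*(150*s - 450) - 450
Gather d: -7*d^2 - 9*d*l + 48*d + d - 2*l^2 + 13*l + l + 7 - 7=-7*d^2 + d*(49 - 9*l) - 2*l^2 + 14*l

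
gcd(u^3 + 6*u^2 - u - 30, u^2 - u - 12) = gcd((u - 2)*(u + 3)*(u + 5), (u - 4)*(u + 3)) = u + 3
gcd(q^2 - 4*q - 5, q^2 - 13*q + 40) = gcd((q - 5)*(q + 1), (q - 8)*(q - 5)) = q - 5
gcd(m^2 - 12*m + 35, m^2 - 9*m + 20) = m - 5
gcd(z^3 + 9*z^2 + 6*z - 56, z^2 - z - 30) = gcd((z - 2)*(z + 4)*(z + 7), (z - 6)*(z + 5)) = 1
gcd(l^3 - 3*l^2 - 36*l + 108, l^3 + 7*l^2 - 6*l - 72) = l^2 + 3*l - 18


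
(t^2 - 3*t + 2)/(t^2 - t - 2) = (t - 1)/(t + 1)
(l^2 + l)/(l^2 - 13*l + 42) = l*(l + 1)/(l^2 - 13*l + 42)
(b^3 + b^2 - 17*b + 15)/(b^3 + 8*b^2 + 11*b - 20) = (b - 3)/(b + 4)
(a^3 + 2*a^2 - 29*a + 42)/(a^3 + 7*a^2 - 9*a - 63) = (a - 2)/(a + 3)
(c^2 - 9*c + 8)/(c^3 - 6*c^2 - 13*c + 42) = (c^2 - 9*c + 8)/(c^3 - 6*c^2 - 13*c + 42)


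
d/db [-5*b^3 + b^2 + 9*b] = -15*b^2 + 2*b + 9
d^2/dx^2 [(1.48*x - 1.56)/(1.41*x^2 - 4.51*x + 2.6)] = ((17.7488 - 12.5208*x)*(1.41*x^2 - 4.51*x + 2.6) + (1.48*x - 1.56)*(2.82*x - 4.51)*(5.64*x - 9.02))/(1.41*x^2 - 4.51*x + 2.6)^3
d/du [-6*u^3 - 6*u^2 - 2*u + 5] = -18*u^2 - 12*u - 2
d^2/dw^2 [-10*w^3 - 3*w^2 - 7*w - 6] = -60*w - 6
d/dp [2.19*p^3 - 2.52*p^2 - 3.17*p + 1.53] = 6.57*p^2 - 5.04*p - 3.17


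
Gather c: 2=2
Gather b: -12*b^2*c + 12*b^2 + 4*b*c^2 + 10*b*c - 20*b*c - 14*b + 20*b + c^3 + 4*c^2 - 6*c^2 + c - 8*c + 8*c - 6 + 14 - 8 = b^2*(12 - 12*c) + b*(4*c^2 - 10*c + 6) + c^3 - 2*c^2 + c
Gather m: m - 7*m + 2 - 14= -6*m - 12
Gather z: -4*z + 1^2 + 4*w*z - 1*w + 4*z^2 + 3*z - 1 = -w + 4*z^2 + z*(4*w - 1)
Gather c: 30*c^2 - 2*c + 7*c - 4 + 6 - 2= 30*c^2 + 5*c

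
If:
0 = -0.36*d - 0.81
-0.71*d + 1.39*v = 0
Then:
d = -2.25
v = -1.15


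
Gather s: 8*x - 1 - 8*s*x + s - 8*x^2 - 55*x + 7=s*(1 - 8*x) - 8*x^2 - 47*x + 6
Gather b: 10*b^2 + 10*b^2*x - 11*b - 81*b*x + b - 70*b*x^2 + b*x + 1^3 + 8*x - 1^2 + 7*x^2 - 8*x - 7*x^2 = b^2*(10*x + 10) + b*(-70*x^2 - 80*x - 10)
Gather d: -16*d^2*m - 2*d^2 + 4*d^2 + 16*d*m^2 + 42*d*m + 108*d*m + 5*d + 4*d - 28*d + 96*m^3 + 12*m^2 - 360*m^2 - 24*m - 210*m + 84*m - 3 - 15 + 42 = d^2*(2 - 16*m) + d*(16*m^2 + 150*m - 19) + 96*m^3 - 348*m^2 - 150*m + 24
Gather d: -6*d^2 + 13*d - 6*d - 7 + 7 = -6*d^2 + 7*d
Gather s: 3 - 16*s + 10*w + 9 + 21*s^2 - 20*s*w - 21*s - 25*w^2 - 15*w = 21*s^2 + s*(-20*w - 37) - 25*w^2 - 5*w + 12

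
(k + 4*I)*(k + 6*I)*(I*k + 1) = I*k^3 - 9*k^2 - 14*I*k - 24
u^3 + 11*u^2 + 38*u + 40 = (u + 2)*(u + 4)*(u + 5)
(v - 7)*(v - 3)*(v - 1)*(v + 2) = v^4 - 9*v^3 + 9*v^2 + 41*v - 42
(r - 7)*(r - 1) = r^2 - 8*r + 7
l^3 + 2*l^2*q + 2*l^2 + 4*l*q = l*(l + 2)*(l + 2*q)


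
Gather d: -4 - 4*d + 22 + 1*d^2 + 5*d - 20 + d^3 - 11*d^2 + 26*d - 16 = d^3 - 10*d^2 + 27*d - 18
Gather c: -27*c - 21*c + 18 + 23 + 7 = 48 - 48*c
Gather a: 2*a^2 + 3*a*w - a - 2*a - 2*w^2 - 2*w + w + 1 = 2*a^2 + a*(3*w - 3) - 2*w^2 - w + 1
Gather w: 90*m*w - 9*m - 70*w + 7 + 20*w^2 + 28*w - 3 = -9*m + 20*w^2 + w*(90*m - 42) + 4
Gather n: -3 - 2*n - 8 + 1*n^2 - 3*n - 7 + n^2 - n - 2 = 2*n^2 - 6*n - 20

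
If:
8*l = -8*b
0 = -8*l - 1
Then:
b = 1/8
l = -1/8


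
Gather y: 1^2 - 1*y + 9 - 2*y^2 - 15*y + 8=-2*y^2 - 16*y + 18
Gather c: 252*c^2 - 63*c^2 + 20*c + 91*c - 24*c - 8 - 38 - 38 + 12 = 189*c^2 + 87*c - 72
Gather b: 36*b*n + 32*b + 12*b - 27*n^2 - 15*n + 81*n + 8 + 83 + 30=b*(36*n + 44) - 27*n^2 + 66*n + 121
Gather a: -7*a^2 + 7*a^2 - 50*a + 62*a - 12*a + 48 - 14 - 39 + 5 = 0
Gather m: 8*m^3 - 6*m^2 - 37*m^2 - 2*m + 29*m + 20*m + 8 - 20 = 8*m^3 - 43*m^2 + 47*m - 12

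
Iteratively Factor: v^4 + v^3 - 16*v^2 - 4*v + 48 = (v + 4)*(v^3 - 3*v^2 - 4*v + 12) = (v - 2)*(v + 4)*(v^2 - v - 6) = (v - 3)*(v - 2)*(v + 4)*(v + 2)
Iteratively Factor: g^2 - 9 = (g + 3)*(g - 3)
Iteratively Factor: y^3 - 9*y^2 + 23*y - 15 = (y - 5)*(y^2 - 4*y + 3) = (y - 5)*(y - 1)*(y - 3)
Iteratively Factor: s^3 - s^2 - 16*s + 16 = (s - 4)*(s^2 + 3*s - 4) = (s - 4)*(s + 4)*(s - 1)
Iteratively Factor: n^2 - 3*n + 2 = (n - 1)*(n - 2)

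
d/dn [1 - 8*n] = -8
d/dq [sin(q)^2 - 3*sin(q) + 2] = (2*sin(q) - 3)*cos(q)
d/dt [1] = 0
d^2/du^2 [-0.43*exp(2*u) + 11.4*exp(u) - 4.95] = (11.4 - 1.72*exp(u))*exp(u)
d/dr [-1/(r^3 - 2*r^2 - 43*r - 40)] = (3*r^2 - 4*r - 43)/(-r^3 + 2*r^2 + 43*r + 40)^2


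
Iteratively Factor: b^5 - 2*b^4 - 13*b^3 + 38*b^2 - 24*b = (b - 2)*(b^4 - 13*b^2 + 12*b) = (b - 2)*(b + 4)*(b^3 - 4*b^2 + 3*b) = (b - 3)*(b - 2)*(b + 4)*(b^2 - b) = (b - 3)*(b - 2)*(b - 1)*(b + 4)*(b)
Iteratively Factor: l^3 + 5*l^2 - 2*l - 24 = (l + 4)*(l^2 + l - 6) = (l - 2)*(l + 4)*(l + 3)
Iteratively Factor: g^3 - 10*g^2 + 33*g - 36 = (g - 4)*(g^2 - 6*g + 9) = (g - 4)*(g - 3)*(g - 3)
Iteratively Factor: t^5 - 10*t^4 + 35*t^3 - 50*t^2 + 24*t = (t - 4)*(t^4 - 6*t^3 + 11*t^2 - 6*t) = t*(t - 4)*(t^3 - 6*t^2 + 11*t - 6) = t*(t - 4)*(t - 3)*(t^2 - 3*t + 2) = t*(t - 4)*(t - 3)*(t - 2)*(t - 1)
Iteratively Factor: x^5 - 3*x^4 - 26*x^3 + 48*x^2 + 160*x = (x + 2)*(x^4 - 5*x^3 - 16*x^2 + 80*x) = (x + 2)*(x + 4)*(x^3 - 9*x^2 + 20*x) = x*(x + 2)*(x + 4)*(x^2 - 9*x + 20) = x*(x - 5)*(x + 2)*(x + 4)*(x - 4)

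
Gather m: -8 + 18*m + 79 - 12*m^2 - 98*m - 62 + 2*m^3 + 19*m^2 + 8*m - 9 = 2*m^3 + 7*m^2 - 72*m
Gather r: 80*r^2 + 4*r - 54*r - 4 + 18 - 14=80*r^2 - 50*r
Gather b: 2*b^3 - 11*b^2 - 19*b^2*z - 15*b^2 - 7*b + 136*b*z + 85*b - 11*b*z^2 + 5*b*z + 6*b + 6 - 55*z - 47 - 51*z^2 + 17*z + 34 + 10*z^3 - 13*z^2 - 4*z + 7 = 2*b^3 + b^2*(-19*z - 26) + b*(-11*z^2 + 141*z + 84) + 10*z^3 - 64*z^2 - 42*z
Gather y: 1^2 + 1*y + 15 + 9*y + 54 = 10*y + 70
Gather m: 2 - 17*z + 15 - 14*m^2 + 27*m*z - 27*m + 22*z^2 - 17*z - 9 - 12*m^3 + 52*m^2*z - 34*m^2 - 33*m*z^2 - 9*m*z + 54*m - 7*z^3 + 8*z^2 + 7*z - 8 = -12*m^3 + m^2*(52*z - 48) + m*(-33*z^2 + 18*z + 27) - 7*z^3 + 30*z^2 - 27*z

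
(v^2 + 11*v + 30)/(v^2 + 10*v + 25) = (v + 6)/(v + 5)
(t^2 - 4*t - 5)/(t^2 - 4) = (t^2 - 4*t - 5)/(t^2 - 4)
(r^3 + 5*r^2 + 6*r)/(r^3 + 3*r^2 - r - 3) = r*(r + 2)/(r^2 - 1)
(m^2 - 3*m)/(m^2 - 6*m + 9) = m/(m - 3)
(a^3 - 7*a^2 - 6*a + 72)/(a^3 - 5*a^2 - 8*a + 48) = (a - 6)/(a - 4)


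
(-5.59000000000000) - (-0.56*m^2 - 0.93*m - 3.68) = 0.56*m^2 + 0.93*m - 1.91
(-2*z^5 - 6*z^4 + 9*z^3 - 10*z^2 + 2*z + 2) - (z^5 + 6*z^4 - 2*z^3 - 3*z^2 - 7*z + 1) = -3*z^5 - 12*z^4 + 11*z^3 - 7*z^2 + 9*z + 1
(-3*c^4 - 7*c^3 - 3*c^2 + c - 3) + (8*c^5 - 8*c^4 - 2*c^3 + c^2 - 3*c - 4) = 8*c^5 - 11*c^4 - 9*c^3 - 2*c^2 - 2*c - 7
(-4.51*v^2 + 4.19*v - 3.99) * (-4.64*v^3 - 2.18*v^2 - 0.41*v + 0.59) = 20.9264*v^5 - 9.6098*v^4 + 11.2285*v^3 + 4.3194*v^2 + 4.108*v - 2.3541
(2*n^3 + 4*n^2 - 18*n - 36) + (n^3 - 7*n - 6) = 3*n^3 + 4*n^2 - 25*n - 42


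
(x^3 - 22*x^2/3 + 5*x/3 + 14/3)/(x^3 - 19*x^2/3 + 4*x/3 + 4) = (x - 7)/(x - 6)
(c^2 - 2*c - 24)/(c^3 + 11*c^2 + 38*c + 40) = (c - 6)/(c^2 + 7*c + 10)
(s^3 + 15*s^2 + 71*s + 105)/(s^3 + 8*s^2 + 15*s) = (s + 7)/s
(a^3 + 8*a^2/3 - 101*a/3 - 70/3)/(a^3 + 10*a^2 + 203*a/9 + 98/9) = 3*(a - 5)/(3*a + 7)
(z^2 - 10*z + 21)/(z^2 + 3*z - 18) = (z - 7)/(z + 6)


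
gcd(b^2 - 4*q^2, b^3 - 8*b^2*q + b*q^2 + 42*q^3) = b + 2*q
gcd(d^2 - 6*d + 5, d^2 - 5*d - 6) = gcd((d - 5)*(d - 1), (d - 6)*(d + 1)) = 1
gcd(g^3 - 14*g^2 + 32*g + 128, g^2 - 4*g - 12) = g + 2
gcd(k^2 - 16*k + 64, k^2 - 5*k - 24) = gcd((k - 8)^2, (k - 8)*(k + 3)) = k - 8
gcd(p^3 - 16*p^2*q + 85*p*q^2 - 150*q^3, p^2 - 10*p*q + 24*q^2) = p - 6*q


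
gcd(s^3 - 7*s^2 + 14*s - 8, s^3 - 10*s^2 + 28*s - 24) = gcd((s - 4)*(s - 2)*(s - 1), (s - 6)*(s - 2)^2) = s - 2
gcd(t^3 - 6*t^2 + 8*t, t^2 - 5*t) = t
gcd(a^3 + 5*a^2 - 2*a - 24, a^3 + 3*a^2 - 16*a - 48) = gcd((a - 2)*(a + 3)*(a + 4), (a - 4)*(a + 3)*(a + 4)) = a^2 + 7*a + 12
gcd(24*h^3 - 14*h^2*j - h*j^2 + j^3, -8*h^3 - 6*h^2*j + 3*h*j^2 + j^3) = 8*h^2 - 2*h*j - j^2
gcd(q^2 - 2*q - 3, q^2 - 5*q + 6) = q - 3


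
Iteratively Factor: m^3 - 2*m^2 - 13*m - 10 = (m + 1)*(m^2 - 3*m - 10) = (m - 5)*(m + 1)*(m + 2)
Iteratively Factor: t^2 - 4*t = (t - 4)*(t)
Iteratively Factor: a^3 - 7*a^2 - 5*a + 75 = (a - 5)*(a^2 - 2*a - 15) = (a - 5)^2*(a + 3)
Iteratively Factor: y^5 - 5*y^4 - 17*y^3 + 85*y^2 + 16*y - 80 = (y - 5)*(y^4 - 17*y^2 + 16) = (y - 5)*(y + 1)*(y^3 - y^2 - 16*y + 16) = (y - 5)*(y + 1)*(y + 4)*(y^2 - 5*y + 4) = (y - 5)*(y - 4)*(y + 1)*(y + 4)*(y - 1)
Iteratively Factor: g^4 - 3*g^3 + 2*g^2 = (g - 1)*(g^3 - 2*g^2) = g*(g - 1)*(g^2 - 2*g) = g*(g - 2)*(g - 1)*(g)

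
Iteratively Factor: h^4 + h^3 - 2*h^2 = (h - 1)*(h^3 + 2*h^2) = (h - 1)*(h + 2)*(h^2) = h*(h - 1)*(h + 2)*(h)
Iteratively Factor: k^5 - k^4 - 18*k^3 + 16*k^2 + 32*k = (k + 1)*(k^4 - 2*k^3 - 16*k^2 + 32*k) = k*(k + 1)*(k^3 - 2*k^2 - 16*k + 32) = k*(k - 2)*(k + 1)*(k^2 - 16) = k*(k - 2)*(k + 1)*(k + 4)*(k - 4)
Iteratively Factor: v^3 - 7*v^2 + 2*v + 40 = (v - 5)*(v^2 - 2*v - 8) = (v - 5)*(v - 4)*(v + 2)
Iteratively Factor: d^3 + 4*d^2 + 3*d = (d + 3)*(d^2 + d) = d*(d + 3)*(d + 1)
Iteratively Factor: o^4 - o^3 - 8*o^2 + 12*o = (o - 2)*(o^3 + o^2 - 6*o) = (o - 2)^2*(o^2 + 3*o) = o*(o - 2)^2*(o + 3)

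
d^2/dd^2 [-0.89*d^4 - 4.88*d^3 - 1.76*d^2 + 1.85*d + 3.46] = -10.68*d^2 - 29.28*d - 3.52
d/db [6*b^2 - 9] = 12*b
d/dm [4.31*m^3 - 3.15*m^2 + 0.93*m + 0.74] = 12.93*m^2 - 6.3*m + 0.93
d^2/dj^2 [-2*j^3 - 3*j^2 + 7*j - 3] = -12*j - 6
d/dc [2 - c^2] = -2*c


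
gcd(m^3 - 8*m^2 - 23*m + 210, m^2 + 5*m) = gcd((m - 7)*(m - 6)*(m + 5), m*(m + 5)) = m + 5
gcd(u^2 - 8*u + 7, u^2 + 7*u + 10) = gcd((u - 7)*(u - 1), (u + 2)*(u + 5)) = 1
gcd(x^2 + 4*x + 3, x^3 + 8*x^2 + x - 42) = x + 3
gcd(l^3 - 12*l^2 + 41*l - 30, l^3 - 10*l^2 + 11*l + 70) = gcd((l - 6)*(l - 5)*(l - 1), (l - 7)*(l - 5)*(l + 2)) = l - 5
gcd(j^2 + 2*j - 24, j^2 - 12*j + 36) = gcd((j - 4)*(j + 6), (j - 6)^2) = 1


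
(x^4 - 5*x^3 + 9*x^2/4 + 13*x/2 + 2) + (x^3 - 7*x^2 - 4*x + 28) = x^4 - 4*x^3 - 19*x^2/4 + 5*x/2 + 30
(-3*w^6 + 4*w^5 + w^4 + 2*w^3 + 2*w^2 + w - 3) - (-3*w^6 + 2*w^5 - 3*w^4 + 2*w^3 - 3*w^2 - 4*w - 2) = 2*w^5 + 4*w^4 + 5*w^2 + 5*w - 1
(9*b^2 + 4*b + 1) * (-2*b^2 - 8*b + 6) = -18*b^4 - 80*b^3 + 20*b^2 + 16*b + 6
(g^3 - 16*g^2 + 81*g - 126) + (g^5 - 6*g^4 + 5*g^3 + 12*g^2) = g^5 - 6*g^4 + 6*g^3 - 4*g^2 + 81*g - 126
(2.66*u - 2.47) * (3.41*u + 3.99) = 9.0706*u^2 + 2.1907*u - 9.8553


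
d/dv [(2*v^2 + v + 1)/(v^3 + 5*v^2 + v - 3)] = ((4*v + 1)*(v^3 + 5*v^2 + v - 3) - (2*v^2 + v + 1)*(3*v^2 + 10*v + 1))/(v^3 + 5*v^2 + v - 3)^2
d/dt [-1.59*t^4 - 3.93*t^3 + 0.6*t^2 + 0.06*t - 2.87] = -6.36*t^3 - 11.79*t^2 + 1.2*t + 0.06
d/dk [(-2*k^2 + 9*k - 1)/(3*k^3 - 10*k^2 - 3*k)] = (6*k^4 - 54*k^3 + 105*k^2 - 20*k - 3)/(k^2*(9*k^4 - 60*k^3 + 82*k^2 + 60*k + 9))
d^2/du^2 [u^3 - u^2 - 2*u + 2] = 6*u - 2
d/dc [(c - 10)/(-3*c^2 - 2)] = (-3*c^2 + 6*c*(c - 10) - 2)/(3*c^2 + 2)^2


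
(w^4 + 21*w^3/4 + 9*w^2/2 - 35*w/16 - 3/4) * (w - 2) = w^5 + 13*w^4/4 - 6*w^3 - 179*w^2/16 + 29*w/8 + 3/2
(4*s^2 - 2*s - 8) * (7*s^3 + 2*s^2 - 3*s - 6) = 28*s^5 - 6*s^4 - 72*s^3 - 34*s^2 + 36*s + 48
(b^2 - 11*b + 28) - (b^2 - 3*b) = 28 - 8*b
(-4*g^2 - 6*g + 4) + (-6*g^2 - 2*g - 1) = -10*g^2 - 8*g + 3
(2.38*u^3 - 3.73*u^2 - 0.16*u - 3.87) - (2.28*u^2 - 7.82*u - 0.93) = 2.38*u^3 - 6.01*u^2 + 7.66*u - 2.94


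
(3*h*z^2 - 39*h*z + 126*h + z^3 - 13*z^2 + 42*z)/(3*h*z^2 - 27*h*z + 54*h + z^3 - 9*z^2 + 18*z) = (z - 7)/(z - 3)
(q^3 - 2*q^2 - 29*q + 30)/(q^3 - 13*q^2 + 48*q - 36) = (q + 5)/(q - 6)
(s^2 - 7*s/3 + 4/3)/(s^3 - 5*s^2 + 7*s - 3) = (s - 4/3)/(s^2 - 4*s + 3)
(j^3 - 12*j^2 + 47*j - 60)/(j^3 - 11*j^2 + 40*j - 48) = (j - 5)/(j - 4)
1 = 1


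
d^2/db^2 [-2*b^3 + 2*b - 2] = -12*b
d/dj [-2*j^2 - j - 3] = -4*j - 1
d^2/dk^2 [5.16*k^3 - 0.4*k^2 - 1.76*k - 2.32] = 30.96*k - 0.8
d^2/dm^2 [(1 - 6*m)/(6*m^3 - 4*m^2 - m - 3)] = 2*((6*m - 1)*(-18*m^2 + 8*m + 1)^2 + 2*(54*m^2 - 24*m + (6*m - 1)*(9*m - 2) - 3)*(-6*m^3 + 4*m^2 + m + 3))/(-6*m^3 + 4*m^2 + m + 3)^3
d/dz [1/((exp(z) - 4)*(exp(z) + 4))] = -2*exp(2*z)/(exp(4*z) - 32*exp(2*z) + 256)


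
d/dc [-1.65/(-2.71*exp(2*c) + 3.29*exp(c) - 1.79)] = (5.4285 - 8.943*exp(c))*exp(c)/(2.71*exp(2*c) - 3.29*exp(c) + 1.79)^2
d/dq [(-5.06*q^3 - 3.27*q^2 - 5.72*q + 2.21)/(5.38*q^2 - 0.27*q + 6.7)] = (-27.2228*q^4 + 2.7324*q^3 - 70.0495*q^2 - 67.5976*q - 37.7273)/(28.9444*q^4 - 2.9052*q^3 + 72.1649*q^2 - 3.618*q + 44.89)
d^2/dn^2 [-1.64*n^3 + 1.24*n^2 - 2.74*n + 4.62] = 2.48 - 9.84*n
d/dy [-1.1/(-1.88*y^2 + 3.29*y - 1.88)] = (3.619 - 4.136*y)/(1.88*y^2 - 3.29*y + 1.88)^2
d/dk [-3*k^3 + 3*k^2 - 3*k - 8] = -9*k^2 + 6*k - 3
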